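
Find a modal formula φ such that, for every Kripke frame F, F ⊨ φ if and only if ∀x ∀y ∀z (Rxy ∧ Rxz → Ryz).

◇s → □◇s

The condition is the Euclidean property. The 5 schema ◇s → □◇s defines it.
Suppose ◇s→□◇s is valid. Take Rxy, Rxz and set V(s)={y}. Then ◇s at x, so □◇s at x, so ◇s at z, so some w with Rzw has s; w=y, i.e. Rzy. By symmetry of the argument, Ryz.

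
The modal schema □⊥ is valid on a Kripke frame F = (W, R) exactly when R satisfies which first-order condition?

emptiness of R: ∀x ∀y ¬Rxy

This schema is the Ver axiom.
It corresponds to emptiness of R: ∀x ∀y ¬Rxy.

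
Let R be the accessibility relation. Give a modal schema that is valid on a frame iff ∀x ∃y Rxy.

The condition is seriality. The D schema □s → ◇s defines it.

□s → ◇s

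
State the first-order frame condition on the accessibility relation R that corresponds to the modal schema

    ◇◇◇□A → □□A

∀x ∀y ∀z ((xR³y ∧ xR²z) → ∃w (yRw ∧ z = w))

This is a Sahlqvist (Geach-type) schema ◇^3□^1A → □^2◇^0A.
First-order correspondent: ∀x ∀y ∀z ((xR³y ∧ xR²z) → ∃w (yRw ∧ z = w)).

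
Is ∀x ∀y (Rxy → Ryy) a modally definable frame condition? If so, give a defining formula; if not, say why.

This is a Sahlqvist condition; the T□ axiom □(□r → r) defines it.
Suppose □(□r→r) is valid. Take Rxy and set V(r)={w : Ryw}. Then at y, □r holds; since □(□r→r) at x, □r→r at y, so r at y, i.e. Ryy.

Yes — defined by □(□r → r)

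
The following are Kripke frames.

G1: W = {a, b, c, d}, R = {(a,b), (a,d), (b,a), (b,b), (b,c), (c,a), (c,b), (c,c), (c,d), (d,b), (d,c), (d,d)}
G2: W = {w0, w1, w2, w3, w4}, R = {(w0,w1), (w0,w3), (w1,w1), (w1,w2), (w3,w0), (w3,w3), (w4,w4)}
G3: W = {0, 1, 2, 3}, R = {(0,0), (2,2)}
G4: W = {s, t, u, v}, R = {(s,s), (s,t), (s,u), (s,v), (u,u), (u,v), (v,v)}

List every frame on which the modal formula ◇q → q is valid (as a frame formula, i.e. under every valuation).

G3

This is the axiom for a generalized confluence (Geach) condition; its first-order frame correspondent is ∀x ∀y (xRy → ∃w (y = w ∧ x = w)).
G1: fails — aRb but b ≠ a.
G2: fails — w0Rw1 but w1 ≠ w0.
G3: satisfies the condition.
G4: fails — sRt but t ≠ s.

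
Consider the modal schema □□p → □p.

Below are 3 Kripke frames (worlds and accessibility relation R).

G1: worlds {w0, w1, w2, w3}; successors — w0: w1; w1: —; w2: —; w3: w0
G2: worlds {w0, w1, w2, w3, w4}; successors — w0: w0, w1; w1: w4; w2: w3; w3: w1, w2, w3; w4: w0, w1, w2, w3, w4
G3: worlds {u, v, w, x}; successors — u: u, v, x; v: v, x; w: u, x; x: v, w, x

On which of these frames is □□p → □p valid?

G2, G3

This is the axiom for density; its first-order frame correspondent is ∀x ∀y (Rxy → ∃z (Rxz ∧ Rzy)).
G1: fails — Rw0w1 but no z with Rw0z and Rzw1.
G2: condition met.
G3: condition met.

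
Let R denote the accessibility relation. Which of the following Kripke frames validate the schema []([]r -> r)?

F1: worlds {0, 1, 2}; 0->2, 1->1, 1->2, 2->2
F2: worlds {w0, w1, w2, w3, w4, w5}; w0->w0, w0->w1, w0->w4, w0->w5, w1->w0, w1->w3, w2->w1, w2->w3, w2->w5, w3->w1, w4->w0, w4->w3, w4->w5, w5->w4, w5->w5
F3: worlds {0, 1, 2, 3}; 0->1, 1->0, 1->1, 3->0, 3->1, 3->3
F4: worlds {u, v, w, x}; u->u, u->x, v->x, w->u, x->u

This is the axiom for shift-reflexivity; its first-order frame correspondent is forall x forall y (Rxy -> Ryy).
F1: condition met.
F2: fails — Rw0w4 but not Rw4w4.
F3: fails — R10 but not R00.
F4: fails — Rvx but not Rxx.
Valid on: F1.

F1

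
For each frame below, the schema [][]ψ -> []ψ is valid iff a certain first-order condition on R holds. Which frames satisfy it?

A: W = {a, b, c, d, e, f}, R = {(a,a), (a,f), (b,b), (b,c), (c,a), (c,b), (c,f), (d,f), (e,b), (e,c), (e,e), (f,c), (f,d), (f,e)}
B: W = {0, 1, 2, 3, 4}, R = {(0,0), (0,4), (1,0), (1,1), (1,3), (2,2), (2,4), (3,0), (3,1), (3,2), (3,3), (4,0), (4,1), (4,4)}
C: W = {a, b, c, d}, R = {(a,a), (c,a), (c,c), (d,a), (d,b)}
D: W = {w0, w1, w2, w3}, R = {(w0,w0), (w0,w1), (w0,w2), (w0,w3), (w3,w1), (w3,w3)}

This is the axiom for density; its first-order frame correspondent is forall x forall y (Rxy -> exists z (Rxz & Rzy)).
A: fails — Rdf but no z with Rdz and Rzf.
B: ✓.
C: fails — Rdb but no z with Rdz and Rzb.
D: ✓.

B, D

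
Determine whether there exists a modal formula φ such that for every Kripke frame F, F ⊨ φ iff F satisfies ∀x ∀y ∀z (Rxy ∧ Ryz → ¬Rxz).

Any modally definable frame class is closed under surjective bounded morphisms.
The 7-cycle (worlds a,b,c,d,e,f,g with a→b→c→d→e→f→g→a) is intransitive. Mapping every world to a single reflexive point • is a surjective bounded morphism; the reflexive point is not intransitive (R••∧R•• but R••).
Hence intransitivity is not modally definable.

Not modally definable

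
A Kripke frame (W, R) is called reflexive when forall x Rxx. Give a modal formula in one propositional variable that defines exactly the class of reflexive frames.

□r → r

The condition is reflexivity. The T schema □r → r defines it.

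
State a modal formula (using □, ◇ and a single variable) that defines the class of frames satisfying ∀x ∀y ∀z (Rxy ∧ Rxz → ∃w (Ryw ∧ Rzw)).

◇□ψ → □◇ψ

This is convergence; the standard corresponding axiom is .2: ◇□ψ → □◇ψ.
Suppose ◇□ψ→□◇ψ is valid. Take Rxy, Rxz and set V(ψ)={w : Ryw}. Then □ψ at y so ◇□ψ at x, so □◇ψ at x, so ◇ψ at z, giving w with Rzw and Ryw.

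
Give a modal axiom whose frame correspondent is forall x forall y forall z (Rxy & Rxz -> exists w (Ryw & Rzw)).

A defining formula is ◇□s → □◇s (the .2 axiom).
Suppose ◇□s→□◇s is valid. Take Rxy, Rxz and set V(s)={w : Ryw}. Then □s at y so ◇□s at x, so □◇s at x, so ◇s at z, giving w with Rzw and Ryw.

◇□s → □◇s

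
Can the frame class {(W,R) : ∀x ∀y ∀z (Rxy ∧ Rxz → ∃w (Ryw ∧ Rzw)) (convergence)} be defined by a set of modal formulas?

Yes: it is convergence, defined by the .2 schema ◇□q → □◇q.

Definable; ◇□q → □◇q defines it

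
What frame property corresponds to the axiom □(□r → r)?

Shift-reflexivity

Suppose □(□r→r) is valid. Take Rxy and set V(r)={w : Ryw}. Then at y, □r holds; since □(□r→r) at x, □r→r at y, so r at y, i.e. Ryy.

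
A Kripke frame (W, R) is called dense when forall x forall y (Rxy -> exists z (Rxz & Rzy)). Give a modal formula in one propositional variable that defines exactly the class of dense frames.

□□r → □r

The condition is density. The C4 schema □□r → □r defines it.
Suppose □□r→□r is valid. Take Rxy and set V(r)={w : xR²w}. Then □□r at x, so □r at x, so r at y, i.e. ∃z(Rxz∧Rzy).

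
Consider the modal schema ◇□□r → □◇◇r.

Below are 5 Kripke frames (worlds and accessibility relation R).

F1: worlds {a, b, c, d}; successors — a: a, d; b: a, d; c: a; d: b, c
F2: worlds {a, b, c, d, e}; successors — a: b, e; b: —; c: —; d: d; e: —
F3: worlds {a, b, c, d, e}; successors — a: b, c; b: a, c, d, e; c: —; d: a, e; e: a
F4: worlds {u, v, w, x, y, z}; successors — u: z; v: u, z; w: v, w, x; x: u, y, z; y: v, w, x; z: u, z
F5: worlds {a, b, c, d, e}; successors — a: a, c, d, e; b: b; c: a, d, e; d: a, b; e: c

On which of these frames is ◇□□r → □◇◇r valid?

Frame correspondent (Sahlqvist): ∀x ∀y ∀z ((xRy ∧ xRz) → ∃w (yR²w ∧ zR²w)) — i.e. a generalized confluence (Geach) condition.
F1: ✓.
F2: fails — aRb, aRb but no w with bR²w and bR²w.
F3: fails — aRb, aRc but no w with bR²w and cR²w.
F4: ✓.
F5: ✓.

F1, F4, F5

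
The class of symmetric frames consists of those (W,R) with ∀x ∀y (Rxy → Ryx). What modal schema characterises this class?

q → □◇q

A defining formula is q → □◇q (the B axiom).
Suppose q→□◇q is valid. Take Rxy and set V(q)={x}. Then q at x, so □◇q at x, so ◇q at y, so some z with Ryz has q; z=x, i.e. Ryx.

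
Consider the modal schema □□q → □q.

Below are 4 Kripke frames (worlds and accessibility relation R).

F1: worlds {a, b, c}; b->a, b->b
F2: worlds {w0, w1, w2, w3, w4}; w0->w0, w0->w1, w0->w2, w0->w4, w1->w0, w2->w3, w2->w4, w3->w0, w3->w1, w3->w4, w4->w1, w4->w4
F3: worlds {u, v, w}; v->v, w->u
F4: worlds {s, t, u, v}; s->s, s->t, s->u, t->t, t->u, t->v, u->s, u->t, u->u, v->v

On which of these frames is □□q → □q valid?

The schema corresponds to density: ∀x ∀y (Rxy → ∃z (Rxz ∧ Rzy)).
F1: holds.
F2: fails — Rw2w3 but no z with Rw2z and Rzw3.
F3: fails — Rwu but no z with Rwz and Rzu.
F4: holds.

F1, F4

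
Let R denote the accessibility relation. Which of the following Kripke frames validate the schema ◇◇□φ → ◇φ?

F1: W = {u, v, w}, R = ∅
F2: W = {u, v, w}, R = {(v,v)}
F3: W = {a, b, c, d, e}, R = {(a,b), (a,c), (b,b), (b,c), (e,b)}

The schema corresponds to a generalized confluence (Geach) condition: ∀x ∀y (xR²y → ∃w (yRw ∧ xRw)).
F1: condition met.
F2: condition met.
F3: fails — aR²c but no w with cRw and aRw.

F1, F2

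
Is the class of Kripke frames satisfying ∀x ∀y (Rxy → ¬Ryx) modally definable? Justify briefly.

No — not modally definable

Modal frame validity is preserved under surjective bounded morphisms.
The 3-cycle (worlds w0,w1,w2 with w0→w1→w2→w0) is asymmetric. Mapping every world to a single reflexive point • is a surjective bounded morphism, and the reflexive point is not asymmetric (R•• but asymmetry requires ¬R••).
Hence asymmetry is not modally definable.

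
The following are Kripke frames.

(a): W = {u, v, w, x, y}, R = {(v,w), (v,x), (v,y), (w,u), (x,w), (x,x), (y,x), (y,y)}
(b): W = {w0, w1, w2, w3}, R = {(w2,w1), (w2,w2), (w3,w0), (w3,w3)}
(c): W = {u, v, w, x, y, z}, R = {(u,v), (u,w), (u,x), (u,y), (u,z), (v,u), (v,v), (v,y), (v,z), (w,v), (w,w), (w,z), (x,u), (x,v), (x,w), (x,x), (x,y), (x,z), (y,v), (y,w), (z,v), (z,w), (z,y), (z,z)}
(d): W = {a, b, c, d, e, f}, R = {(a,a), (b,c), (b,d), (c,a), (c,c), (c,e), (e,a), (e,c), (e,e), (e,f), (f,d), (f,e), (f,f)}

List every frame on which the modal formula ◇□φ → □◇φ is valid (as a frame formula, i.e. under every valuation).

The schema corresponds to convergence: ∀x ∀y ∀z (Rxy ∧ Rxz → ∃w (Ryw ∧ Rzw)).
(a): fails — Rvw and Rvx but w and x have no common successor.
(b): fails — Rw2w1 and Rw2w1 but w1 and w1 have no common successor.
(c): ✓.
(d): fails — Rbc and Rbd but c and d have no common successor.

(c)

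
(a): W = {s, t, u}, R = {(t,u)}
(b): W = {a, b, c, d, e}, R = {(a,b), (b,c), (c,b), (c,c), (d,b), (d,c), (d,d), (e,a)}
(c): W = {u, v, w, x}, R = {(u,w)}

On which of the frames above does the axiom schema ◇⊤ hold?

The schema corresponds to seriality: ∀x ∃y Rxy.
(a): fails — world s has no successor.
(b): condition met.
(c): fails — world v has no successor.
Valid on: (b).

(b)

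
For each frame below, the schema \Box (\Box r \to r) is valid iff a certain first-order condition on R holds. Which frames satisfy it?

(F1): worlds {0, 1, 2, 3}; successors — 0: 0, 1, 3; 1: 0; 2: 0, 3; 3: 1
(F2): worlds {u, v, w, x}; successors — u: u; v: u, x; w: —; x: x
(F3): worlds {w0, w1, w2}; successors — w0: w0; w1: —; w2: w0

Frame correspondent (Sahlqvist): \forall x \forall y (Rxy \to Ryy) — i.e. shift-reflexivity.
(F1): fails — R31 but not R11.
(F2): condition met.
(F3): condition met.
Valid on: (F2), (F3).

(F2), (F3)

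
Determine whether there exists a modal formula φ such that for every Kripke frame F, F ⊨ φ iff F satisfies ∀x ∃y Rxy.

Definable; □r → ◇r defines it

Yes: it is seriality, defined by the D schema □r → ◇r.
Suppose □r→◇r is valid. At any x set V(r)=W. Then □r at x, so ◇r at x, so x has a successor.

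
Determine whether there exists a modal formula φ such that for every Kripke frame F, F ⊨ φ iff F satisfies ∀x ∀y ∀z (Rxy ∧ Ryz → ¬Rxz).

No — not modally definable

If a class were modally definable it would be closed under surjective bounded morphisms (Goldblatt–Thomason).
The 7-cycle (worlds 0,1,2,3,4,5,6 with 0→1→2→3→4→5→6→0) is intransitive. Mapping every world to a single reflexive point • is a surjective bounded morphism; the reflexive point is not intransitive (R••∧R•• but R••).
So no modal formula (or set of formulas) defines exactly the intransitive frames.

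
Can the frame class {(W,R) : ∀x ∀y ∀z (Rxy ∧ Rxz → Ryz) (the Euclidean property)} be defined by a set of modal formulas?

The condition is the Euclidean property. A defining modal formula is ◇p → □◇p.
Suppose ◇p→□◇p is valid. Take Rxy, Rxz and set V(p)={y}. Then ◇p at x, so □◇p at x, so ◇p at z, so some w with Rzw has p; w=y, i.e. Rzy. By symmetry of the argument, Ryz.

Yes — defined by ◇p → □◇p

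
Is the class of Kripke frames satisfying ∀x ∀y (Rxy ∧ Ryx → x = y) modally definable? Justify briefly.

If a class were modally definable it would be closed under surjective bounded morphisms (Goldblatt–Thomason).
The 8-cycle (worlds a,b,c,d,e,f,g,h with a→b→c→d→e→f→g→h→a) is antisymmetric. Sending even-indexed worlds to a and odd-indexed worlds to b is a surjective bounded morphism onto the two-world frame with a↔b, which is not antisymmetric.
Hence antisymmetry is not modally definable.

Not definable by any modal formula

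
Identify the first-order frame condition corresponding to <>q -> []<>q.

This schema is the 5 axiom.
It corresponds to the Euclidean property: forall x forall y forall z (Rxy & Rxz -> Ryz).

the Euclidean property: forall x forall y forall z (Rxy & Rxz -> Ryz)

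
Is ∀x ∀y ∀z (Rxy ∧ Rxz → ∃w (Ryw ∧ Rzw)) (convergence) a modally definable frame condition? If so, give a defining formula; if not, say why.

The condition is convergence. A defining modal formula is ◇□r → □◇r.
Suppose ◇□r→□◇r is valid. Take Rxy, Rxz and set V(r)={w : Ryw}. Then □r at y so ◇□r at x, so □◇r at x, so ◇r at z, giving w with Rzw and Ryw.

Yes — defined by ◇□r → □◇r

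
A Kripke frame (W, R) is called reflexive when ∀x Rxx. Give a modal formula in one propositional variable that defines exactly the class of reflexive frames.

□s → s

This is reflexivity; the standard corresponding axiom is T: □s → s.
Suppose □s→s is valid. At any x set V(s)={w : Rxw}. Then □s holds at x, so s holds at x, i.e. Rxx.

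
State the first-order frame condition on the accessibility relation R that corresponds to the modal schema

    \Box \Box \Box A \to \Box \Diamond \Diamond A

\forall x \forall z (xRz \to \exists w (x R^3 w \wedge z R^2 w))

This is a Sahlqvist (Geach-type) schema ◇^0□^3A → □^1◇^2A.
Minimal-valuation argument: fix x; take any y with xR^0y and any z with xR^1z. Set V(A) to the set of worlds R-reachable from y in exactly 3 steps. Then □^3A holds at y, so the antecedent holds at x; validity forces ◇^2A at z, giving a w with zR^2w and yR^3w.
First-order correspondent: \forall x \forall z (xRz \to \exists w (x R^3 w \wedge z R^2 w)).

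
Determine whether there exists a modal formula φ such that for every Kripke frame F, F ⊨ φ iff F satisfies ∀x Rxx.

The condition is reflexivity. A defining modal formula is □r → r.
Suppose □r→r is valid. At any x set V(r)={w : Rxw}. Then □r holds at x, so r holds at x, i.e. Rxx.

Yes — defined by □r → r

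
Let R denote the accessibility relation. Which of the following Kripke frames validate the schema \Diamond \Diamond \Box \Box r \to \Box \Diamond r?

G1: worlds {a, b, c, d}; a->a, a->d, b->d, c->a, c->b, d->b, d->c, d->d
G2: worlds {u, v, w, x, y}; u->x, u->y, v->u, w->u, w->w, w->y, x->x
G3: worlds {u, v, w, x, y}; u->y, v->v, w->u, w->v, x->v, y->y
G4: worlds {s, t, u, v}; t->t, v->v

G1, G4

Frame correspondent (Sahlqvist): \forall x \forall y \forall z ((x R^2 y \wedge xRz) \to \exists w (y R^2 w \wedge zRw)) — i.e. a generalized confluence (Geach) condition.
G1: condition met.
G2: fails — uR²x, uRy but no t with xR²t and yRt.
G3: fails — wR²v, wRu but no t with vR²t and uRt.
G4: condition met.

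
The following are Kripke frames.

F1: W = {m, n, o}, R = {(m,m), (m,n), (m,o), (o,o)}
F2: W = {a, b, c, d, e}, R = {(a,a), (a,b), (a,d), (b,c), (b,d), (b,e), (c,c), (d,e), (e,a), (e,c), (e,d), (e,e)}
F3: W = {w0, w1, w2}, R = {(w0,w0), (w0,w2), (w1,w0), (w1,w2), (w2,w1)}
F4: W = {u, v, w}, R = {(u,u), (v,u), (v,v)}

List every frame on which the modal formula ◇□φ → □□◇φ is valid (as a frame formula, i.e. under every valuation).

Frame correspondent (Sahlqvist): ∀x ∀y ∀z ((xRy ∧ xR²z) → ∃w (yRw ∧ zRw)) — i.e. a generalized confluence (Geach) condition.
F1: fails — mRm, mR²n but no w with mRw and nRw.
F2: fails — aRa, aR²c but no w with aRw and cRw.
F3: fails — w0Rw0, w0R²w2 but no w with w0Rw and w2Rw.
F4: ✓.

F4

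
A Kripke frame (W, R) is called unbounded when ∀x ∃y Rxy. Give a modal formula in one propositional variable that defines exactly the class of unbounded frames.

□ψ → ◇ψ

The condition is seriality. The D schema □ψ → ◇ψ defines it.
Suppose □ψ→◇ψ is valid. At any x set V(ψ)=W. Then □ψ at x, so ◇ψ at x, so x has a successor.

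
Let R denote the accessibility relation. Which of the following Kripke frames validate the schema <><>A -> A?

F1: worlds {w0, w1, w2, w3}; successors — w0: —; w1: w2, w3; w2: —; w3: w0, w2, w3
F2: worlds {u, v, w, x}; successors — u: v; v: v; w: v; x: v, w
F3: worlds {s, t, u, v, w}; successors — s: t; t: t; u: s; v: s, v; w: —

none

The schema corresponds to a generalized confluence (Geach) condition: forall x forall y (x R^2 y -> exists w (y = w & x = w)).
F1: fails — w1R²w0 but w0 ≠ w1.
F2: fails — uR²v but v ≠ u.
F3: fails — sR²t but t ≠ s.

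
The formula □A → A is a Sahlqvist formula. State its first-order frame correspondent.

reflexivity: ∀x Rxx

Suppose □A→A is valid. At any x set V(A)={w : Rxw}. Then □A holds at x, so A holds at x, i.e. Rxx.
Conversely, on a frame with reflexivity the schema holds at every world under every valuation.
So the correspondent is reflexivity.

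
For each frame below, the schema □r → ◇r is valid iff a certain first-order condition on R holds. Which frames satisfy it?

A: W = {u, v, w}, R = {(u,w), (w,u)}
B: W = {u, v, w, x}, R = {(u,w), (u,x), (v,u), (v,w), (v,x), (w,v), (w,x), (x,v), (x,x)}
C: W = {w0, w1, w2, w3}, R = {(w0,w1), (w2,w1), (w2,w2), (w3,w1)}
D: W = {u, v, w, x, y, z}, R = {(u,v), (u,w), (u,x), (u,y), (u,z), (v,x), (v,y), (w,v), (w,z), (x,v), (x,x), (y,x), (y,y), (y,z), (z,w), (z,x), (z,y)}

B, D

Frame correspondent (Sahlqvist): ∀x ∃y Rxy — i.e. seriality.
A: fails — world v has no successor.
B: condition met.
C: fails — world w1 has no successor.
D: condition met.
Valid on: B, D.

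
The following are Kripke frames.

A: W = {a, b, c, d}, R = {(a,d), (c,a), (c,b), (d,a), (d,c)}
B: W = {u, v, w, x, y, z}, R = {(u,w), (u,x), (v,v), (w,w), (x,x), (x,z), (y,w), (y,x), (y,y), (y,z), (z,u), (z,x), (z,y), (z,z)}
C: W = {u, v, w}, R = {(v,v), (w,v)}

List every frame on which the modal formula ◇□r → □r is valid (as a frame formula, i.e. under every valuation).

C

This is the axiom for the Euclidean property; its first-order frame correspondent is ∀x ∀y ∀z (Rxy ∧ Rxz → Ryz).
A: fails — Rad and Rad but not Rdd.
B: fails — Ruw and Rux but not Rwx.
C: holds.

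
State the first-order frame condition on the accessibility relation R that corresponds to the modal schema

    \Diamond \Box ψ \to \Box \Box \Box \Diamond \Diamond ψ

This is a Sahlqvist (Geach-type) schema ◇^1□^1ψ → □^3◇^2ψ.
Minimal-valuation argument: fix x; take any y with xR^1y and any z with xR^3z. Set V(ψ) to the set of worlds R-reachable from y in exactly 1 step. Then □^1ψ holds at y, so the antecedent holds at x; validity forces ◇^2ψ at z, giving a w with zR^2w and yR^1w.
First-order correspondent: \forall x \forall y \forall z ((xRy \wedge x R^3 z) \to \exists w (yRw \wedge z R^2 w)).

\forall x \forall y \forall z ((xRy \wedge x R^3 z) \to \exists w (yRw \wedge z R^2 w))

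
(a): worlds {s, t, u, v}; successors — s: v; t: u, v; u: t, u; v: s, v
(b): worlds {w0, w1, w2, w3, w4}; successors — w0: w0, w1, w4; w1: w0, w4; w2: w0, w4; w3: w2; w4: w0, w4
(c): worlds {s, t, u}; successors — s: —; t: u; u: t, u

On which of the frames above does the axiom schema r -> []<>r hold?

(c)

The schema corresponds to symmetry: forall x forall y (Rxy -> Ryx).
(a): fails — Rtv but not Rvt.
(b): fails — Rw2w4 but not Rw4w2.
(c): ✓.
Valid on: (c).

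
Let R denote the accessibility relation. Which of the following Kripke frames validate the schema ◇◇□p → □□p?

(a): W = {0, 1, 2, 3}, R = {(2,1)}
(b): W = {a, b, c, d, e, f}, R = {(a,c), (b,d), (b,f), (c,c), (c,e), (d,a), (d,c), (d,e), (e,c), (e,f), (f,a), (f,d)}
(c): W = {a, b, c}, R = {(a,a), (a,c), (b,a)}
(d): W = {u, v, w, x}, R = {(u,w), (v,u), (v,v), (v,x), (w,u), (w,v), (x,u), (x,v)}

The schema corresponds to a generalized confluence (Geach) condition: ∀x ∀y ∀z ((xR²y ∧ xR²z) → ∃w (yRw ∧ z = w)).
(a): condition met.
(b): fails — aR²e, aR²e but no w with eRw and e=w.
(c): fails — aR²c, aR²a but no w with cRw and a=w.
(d): fails — uR²u, uR²u but no t with uRt and u=t.
Valid on: (a).

(a)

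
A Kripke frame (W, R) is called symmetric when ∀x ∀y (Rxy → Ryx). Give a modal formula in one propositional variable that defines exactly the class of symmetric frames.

r → □◇r

This is symmetry; the standard corresponding axiom is B: r → □◇r.
Suppose r→□◇r is valid. Take Rxy and set V(r)={x}. Then r at x, so □◇r at x, so ◇r at y, so some z with Ryz has r; z=x, i.e. Ryx.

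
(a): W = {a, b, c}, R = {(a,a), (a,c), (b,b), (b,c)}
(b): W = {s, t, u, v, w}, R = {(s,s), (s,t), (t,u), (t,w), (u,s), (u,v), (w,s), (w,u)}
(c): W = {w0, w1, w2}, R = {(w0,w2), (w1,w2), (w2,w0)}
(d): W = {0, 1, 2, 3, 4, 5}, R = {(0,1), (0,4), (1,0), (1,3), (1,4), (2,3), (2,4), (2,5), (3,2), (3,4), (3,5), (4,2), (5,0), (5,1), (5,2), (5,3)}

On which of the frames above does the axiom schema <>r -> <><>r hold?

(a)

The schema corresponds to a generalized confluence (Geach) condition: forall x forall y (xRy -> exists w (y = w & x R^2 w)).
(a): condition met.
(b): fails — tRw but no w* with w=w* and tR²w*.
(c): fails — w0Rw2 but no w with w2=w and w0R²w.
(d): fails — 0R1 but no w with 1=w and 0R²w.
Valid on: (a).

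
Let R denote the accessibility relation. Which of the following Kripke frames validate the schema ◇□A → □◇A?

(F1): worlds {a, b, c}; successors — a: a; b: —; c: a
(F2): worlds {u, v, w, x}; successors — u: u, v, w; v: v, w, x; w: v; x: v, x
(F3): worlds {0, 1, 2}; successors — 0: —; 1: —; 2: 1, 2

This is the axiom for convergence; its first-order frame correspondent is ∀x ∀y ∀z (Rxy ∧ Rxz → ∃w (Ryw ∧ Rzw)).
(F1): satisfies the condition.
(F2): satisfies the condition.
(F3): fails — R22 and R21 but 2 and 1 have no common successor.

(F1), (F2)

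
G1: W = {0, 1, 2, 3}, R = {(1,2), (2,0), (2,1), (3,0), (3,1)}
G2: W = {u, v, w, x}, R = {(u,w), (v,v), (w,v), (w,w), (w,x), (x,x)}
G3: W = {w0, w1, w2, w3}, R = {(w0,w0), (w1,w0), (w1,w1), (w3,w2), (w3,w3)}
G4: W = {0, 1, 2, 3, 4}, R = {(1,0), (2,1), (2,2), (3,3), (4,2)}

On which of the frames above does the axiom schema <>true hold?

This is the axiom for seriality; its first-order frame correspondent is forall x exists y Rxy.
G1: fails — world 0 has no successor.
G2: condition met.
G3: fails — world w2 has no successor.
G4: fails — world 0 has no successor.

G2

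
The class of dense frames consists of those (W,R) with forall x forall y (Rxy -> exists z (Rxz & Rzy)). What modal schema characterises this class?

□□q → □q

The condition is density. The C4 schema □□q → □q defines it.
Suppose □□q→□q is valid. Take Rxy and set V(q)={w : xR²w}. Then □□q at x, so □q at x, so q at y, i.e. ∃z(Rxz∧Rzy).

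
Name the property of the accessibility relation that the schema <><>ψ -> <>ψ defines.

transitivity: forall x forall y forall z (Rxy & Ryz -> Rxz)

This is frame-equivalent to □ψ → □□ψ (substitute ¬ψ for ψ and contrapose).
Suppose □ψ→□□ψ is valid. Take Rxy, Ryz and set V(ψ)={w : Rxw}. Then □ψ at x, so □□ψ at x, so □ψ at y, so ψ at z, i.e. Rxz.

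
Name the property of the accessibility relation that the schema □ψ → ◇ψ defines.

Seriality

Suppose □ψ→◇ψ is valid. At any x set V(ψ)=W. Then □ψ at x, so ◇ψ at x, so x has a successor.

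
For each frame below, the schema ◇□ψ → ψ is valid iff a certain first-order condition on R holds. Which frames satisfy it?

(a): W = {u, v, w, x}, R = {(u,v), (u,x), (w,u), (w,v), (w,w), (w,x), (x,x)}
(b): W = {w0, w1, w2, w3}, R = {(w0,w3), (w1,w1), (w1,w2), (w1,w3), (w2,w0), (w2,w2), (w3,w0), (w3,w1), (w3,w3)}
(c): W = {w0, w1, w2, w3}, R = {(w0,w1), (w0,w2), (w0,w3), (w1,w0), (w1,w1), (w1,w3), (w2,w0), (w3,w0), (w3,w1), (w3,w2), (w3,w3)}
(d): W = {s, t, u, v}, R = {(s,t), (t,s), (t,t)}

The schema corresponds to symmetry: ∀x ∀y (Rxy → Ryx).
(a): fails — Ruv but not Rvu.
(b): fails — Rw1w2 but not Rw2w1.
(c): fails — Rw3w2 but not Rw2w3.
(d): satisfies the condition.

(d)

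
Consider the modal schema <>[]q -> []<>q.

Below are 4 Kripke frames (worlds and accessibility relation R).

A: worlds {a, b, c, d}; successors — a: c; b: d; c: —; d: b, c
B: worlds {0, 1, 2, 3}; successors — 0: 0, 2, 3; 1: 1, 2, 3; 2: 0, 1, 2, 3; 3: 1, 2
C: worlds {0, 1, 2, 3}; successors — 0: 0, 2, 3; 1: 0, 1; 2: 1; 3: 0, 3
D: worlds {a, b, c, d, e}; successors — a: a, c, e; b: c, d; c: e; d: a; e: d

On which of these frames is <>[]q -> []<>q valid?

B

Frame correspondent (Sahlqvist): forall x forall y forall z (Rxy & Rxz -> exists w (Ryw & Rzw)) — i.e. convergence.
A: fails — Rac and Rac but c and c have no common successor.
B: holds.
C: fails — R00 and R02 but 0 and 2 have no common successor.
D: fails — Rae and Raa but e and a have no common successor.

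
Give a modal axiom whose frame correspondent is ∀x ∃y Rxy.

□ψ → ◇ψ

A defining formula is □ψ → ◇ψ (the D axiom).
Suppose □ψ→◇ψ is valid. At any x set V(ψ)=W. Then □ψ at x, so ◇ψ at x, so x has a successor.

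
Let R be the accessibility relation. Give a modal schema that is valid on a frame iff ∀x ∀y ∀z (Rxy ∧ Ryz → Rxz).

□ψ → □□ψ

This is transitivity; the standard corresponding axiom is 4: □ψ → □□ψ.
Suppose □ψ→□□ψ is valid. Take Rxy, Ryz and set V(ψ)={w : Rxw}. Then □ψ at x, so □□ψ at x, so □ψ at y, so ψ at z, i.e. Rxz.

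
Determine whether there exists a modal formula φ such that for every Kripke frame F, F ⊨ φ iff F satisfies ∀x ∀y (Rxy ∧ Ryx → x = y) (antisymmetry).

No — not modally definable

Modal frame validity is preserved under surjective bounded morphisms.
The 8-cycle (worlds 0,1,2,3,4,5,6,7 with 0→1→2→3→4→5→6→7→0) is antisymmetric. Sending even-indexed worlds to • and odd-indexed worlds to ∘ is a surjective bounded morphism onto the two-world frame with •↔∘, which is not antisymmetric.
So no modal formula (or set of formulas) defines exactly the antisymmetric frames.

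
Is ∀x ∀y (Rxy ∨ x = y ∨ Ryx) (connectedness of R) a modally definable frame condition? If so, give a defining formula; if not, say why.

Not definable by any modal formula

If a class were modally definable it would be closed under disjoint unions (Goldblatt–Thomason).
Take 2 disjoint single-world reflexive frames: each is trivially connected, but their disjoint union has 2 worlds with no edge between distinct components, so it is not connected.
So no modal formula (or set of formulas) defines exactly the connected frames.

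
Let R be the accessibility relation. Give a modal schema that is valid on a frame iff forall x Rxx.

A defining formula is □ψ → ψ (the T axiom).

□ψ → ψ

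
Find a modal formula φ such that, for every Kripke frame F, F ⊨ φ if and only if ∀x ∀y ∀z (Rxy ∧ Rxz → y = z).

◇p → □p

A defining formula is ◇p → □p (the CD axiom).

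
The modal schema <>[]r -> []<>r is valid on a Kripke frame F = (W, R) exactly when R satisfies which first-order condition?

convergence

Suppose ◇□r→□◇r is valid. Take Rxy, Rxz and set V(r)={w : Ryw}. Then □r at y so ◇□r at x, so □◇r at x, so ◇r at z, giving w with Rzw and Ryw.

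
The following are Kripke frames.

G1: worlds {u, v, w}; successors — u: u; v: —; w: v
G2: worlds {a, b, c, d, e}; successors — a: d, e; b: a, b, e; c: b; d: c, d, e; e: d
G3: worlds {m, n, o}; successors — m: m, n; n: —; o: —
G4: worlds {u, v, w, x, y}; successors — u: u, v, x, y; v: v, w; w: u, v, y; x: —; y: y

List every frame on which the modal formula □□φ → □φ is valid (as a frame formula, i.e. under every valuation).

The schema corresponds to density: ∀x ∀y (Rxy → ∃z (Rxz ∧ Rzy)).
G1: fails — Rwv but no z with Rwz and Rzv.
G2: condition met.
G3: condition met.
G4: condition met.

G2, G3, G4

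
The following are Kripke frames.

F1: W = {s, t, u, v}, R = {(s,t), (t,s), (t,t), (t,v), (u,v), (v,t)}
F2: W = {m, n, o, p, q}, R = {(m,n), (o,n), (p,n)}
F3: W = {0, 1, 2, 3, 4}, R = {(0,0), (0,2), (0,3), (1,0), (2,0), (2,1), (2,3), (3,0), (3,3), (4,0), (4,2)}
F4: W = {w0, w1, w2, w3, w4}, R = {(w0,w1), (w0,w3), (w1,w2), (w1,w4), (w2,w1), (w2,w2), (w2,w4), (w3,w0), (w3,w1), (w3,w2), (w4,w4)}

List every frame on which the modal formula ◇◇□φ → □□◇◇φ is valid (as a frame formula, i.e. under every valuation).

The schema corresponds to a generalized confluence (Geach) condition: ∀x ∀y ∀z ((xR²y ∧ xR²z) → ∃w (yRw ∧ zR²w)).
F1: condition met.
F2: condition met.
F3: condition met.
F4: fails — w0R²w0, w0R²w4 but no w with w0Rw and w4R²w.

F1, F2, F3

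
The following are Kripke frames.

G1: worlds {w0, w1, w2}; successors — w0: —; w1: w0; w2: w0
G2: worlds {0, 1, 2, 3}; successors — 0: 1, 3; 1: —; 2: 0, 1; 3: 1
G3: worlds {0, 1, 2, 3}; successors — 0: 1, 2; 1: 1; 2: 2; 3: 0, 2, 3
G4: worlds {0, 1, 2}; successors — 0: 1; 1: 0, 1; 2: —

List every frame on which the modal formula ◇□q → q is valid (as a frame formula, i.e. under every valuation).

Frame correspondent (Sahlqvist): ∀x ∀y (Rxy → Ryx) — i.e. symmetry.
G1: fails — Rw1w0 but not Rw0w1.
G2: fails — R31 but not R13.
G3: fails — R32 but not R23.
G4: ✓.
Valid on: G4.

G4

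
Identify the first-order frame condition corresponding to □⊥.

Emptiness of R

This schema is the Ver axiom.
It corresponds to emptiness of R: ∀x ∀y ¬Rxy.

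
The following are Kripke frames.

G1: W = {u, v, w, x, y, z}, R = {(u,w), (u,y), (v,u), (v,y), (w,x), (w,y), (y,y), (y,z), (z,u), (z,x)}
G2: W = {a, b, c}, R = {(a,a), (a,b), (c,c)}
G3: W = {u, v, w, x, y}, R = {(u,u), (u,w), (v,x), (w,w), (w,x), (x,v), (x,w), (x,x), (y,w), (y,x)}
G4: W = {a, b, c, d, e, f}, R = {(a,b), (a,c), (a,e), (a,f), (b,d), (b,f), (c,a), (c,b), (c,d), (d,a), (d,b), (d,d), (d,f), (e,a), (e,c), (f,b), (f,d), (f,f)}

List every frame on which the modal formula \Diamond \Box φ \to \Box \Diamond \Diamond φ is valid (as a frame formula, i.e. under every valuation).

The schema corresponds to a generalized confluence (Geach) condition: \forall x \forall y \forall z ((xRy \wedge xRz) \to \exists w (yRw \wedge z R^2 w)).
G1: fails — wRx, wRx but no t with xRt and xR²t.
G2: fails — aRa, aRb but no w with aRw and bR²w.
G3: ✓.
G4: ✓.
Valid on: G3, G4.

G3, G4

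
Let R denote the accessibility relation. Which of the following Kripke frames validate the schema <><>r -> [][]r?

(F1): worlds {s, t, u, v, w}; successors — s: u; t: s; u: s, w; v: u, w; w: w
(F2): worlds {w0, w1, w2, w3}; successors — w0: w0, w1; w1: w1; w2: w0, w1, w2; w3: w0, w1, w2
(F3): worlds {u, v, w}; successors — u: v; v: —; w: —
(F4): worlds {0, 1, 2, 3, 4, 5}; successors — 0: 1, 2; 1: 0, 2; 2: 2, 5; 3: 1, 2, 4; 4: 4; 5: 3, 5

This is the axiom for a generalized confluence (Geach) condition; its first-order frame correspondent is forall x forall y forall z ((x R^2 y & x R^2 z) -> exists w (y = w & z = w)).
(F1): fails — sR²s, sR²w but s ≠ w.
(F2): fails — w0R²w0, w0R²w1 but w0 ≠ w1.
(F3): satisfies the condition.
(F4): fails — 0R²0, 0R²2 but 0 ≠ 2.
Valid on: (F3).

(F3)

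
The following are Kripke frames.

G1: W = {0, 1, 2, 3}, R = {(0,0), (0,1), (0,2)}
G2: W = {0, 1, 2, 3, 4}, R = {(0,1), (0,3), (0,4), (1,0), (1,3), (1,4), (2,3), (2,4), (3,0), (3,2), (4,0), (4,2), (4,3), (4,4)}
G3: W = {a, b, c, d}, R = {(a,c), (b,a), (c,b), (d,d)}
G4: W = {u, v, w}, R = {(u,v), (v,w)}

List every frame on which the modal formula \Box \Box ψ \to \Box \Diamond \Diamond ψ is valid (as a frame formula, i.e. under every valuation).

This is the axiom for a generalized confluence (Geach) condition; its first-order frame correspondent is \forall x \forall z (xRz \to \exists w (x R^2 w \wedge z R^2 w)).
G1: fails — 0R1 but no w with 0R²w and 1R²w.
G2: ✓.
G3: fails — aRc but no w with aR²w and cR²w.
G4: fails — uRv but no t with uR²t and vR²t.
Valid on: G2.

G2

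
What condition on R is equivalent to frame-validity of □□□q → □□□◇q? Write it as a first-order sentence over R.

∀x ∀z (xR³z → ∃w (xR³w ∧ zRw))

This is a Sahlqvist (Geach-type) schema ◇^0□^3q → □^3◇^1q.
Minimal-valuation argument: fix x; take any y with xR^0y and any z with xR^3z. Set V(q) to the set of worlds R-reachable from y in exactly 3 steps. Then □^3q holds at y, so the antecedent holds at x; validity forces ◇^1q at z, giving a w with zR^1w and yR^3w.
First-order correspondent: ∀x ∀z (xR³z → ∃w (xR³w ∧ zRw)).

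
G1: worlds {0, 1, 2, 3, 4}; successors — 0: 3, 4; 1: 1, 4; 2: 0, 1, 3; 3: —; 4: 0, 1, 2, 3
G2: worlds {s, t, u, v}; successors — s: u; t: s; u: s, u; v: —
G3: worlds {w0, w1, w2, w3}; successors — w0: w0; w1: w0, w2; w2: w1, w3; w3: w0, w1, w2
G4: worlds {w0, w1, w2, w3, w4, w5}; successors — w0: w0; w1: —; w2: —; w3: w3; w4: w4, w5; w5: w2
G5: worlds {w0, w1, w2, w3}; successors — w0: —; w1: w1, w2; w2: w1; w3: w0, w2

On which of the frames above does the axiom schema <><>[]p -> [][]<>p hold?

The schema corresponds to a generalized confluence (Geach) condition: forall x forall y forall z ((x R^2 y & x R^2 z) -> exists w (yRw & zRw)).
G1: fails — 0R²0, 0R²3 but no w with 0Rw and 3Rw.
G2: holds.
G3: fails — w2R²w0, w2R²w2 but no w with w0Rw and w2Rw.
G4: fails — w4R²w2, w4R²w2 but no w with w2Rw and w2Rw.
G5: holds.

G2, G5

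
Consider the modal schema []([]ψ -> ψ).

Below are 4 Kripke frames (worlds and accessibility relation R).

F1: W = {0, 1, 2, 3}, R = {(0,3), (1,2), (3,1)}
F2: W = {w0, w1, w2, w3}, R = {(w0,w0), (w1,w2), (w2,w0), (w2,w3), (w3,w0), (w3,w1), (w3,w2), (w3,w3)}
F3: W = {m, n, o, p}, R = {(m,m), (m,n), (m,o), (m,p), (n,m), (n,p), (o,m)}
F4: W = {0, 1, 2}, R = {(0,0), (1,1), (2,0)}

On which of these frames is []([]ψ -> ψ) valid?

F4

The schema corresponds to shift-reflexivity: forall x forall y (Rxy -> Ryy).
F1: fails — R12 but not R22.
F2: fails — Rw1w2 but not Rw2w2.
F3: fails — Rmo but not Roo.
F4: ✓.
Valid on: F4.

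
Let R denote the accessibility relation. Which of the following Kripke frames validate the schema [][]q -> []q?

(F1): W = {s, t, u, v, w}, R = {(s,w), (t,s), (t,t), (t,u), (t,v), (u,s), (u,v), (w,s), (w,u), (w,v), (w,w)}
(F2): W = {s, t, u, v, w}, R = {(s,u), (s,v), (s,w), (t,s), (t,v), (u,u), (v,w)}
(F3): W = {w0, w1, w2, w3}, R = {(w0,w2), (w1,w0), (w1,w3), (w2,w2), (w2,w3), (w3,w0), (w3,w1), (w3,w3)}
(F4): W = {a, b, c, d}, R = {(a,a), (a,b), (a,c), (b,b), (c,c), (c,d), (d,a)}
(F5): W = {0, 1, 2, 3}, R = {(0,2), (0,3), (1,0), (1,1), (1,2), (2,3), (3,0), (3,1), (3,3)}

This is the axiom for density; its first-order frame correspondent is forall x forall y (Rxy -> exists z (Rxz & Rzy)).
(F1): fails — Ruv but no z with Ruz and Rzv.
(F2): fails — Rvw but no z with Rvz and Rzw.
(F3): satisfies the condition.
(F4): satisfies the condition.
(F5): fails — R02 but no z with R0z and Rz2.
Valid on: (F3), (F4).

(F3), (F4)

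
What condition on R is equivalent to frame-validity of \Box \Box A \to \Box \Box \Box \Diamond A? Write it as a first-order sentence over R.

This is a Sahlqvist (Geach-type) schema ◇^0□^2A → □^3◇^1A.
Minimal-valuation argument: fix x; take any y with xR^0y and any z with xR^3z. Set V(A) to the set of worlds R-reachable from y in exactly 2 steps. Then □^2A holds at y, so the antecedent holds at x; validity forces ◇^1A at z, giving a w with zR^1w and yR^2w.
First-order correspondent: \forall x \forall z (x R^3 z \to \exists w (x R^2 w \wedge zRw)).

\forall x \forall z (x R^3 z \to \exists w (x R^2 w \wedge zRw))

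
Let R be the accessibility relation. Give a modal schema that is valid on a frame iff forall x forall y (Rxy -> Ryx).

A defining formula is r → □◇r (the B axiom).

r → □◇r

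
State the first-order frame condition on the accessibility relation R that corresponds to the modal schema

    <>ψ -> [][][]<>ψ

This is a Sahlqvist (Geach-type) schema ◇^1□^0ψ → □^3◇^1ψ.
First-order correspondent: forall x forall y forall z ((xRy & x R^3 z) -> exists w (y = w & zRw)).

forall x forall y forall z ((xRy & x R^3 z) -> exists w (y = w & zRw))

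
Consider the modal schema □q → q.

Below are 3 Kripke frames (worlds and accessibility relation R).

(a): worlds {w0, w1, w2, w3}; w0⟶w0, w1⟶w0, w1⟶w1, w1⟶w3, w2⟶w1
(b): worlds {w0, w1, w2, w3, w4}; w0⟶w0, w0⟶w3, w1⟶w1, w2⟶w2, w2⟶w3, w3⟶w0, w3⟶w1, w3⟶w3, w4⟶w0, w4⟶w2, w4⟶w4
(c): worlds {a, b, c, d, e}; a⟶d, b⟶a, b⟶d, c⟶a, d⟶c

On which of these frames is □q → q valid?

The schema corresponds to reflexivity: ∀x Rxx.
(a): fails — world w2 does not see itself.
(b): satisfies the condition.
(c): fails — world a does not see itself.

(b)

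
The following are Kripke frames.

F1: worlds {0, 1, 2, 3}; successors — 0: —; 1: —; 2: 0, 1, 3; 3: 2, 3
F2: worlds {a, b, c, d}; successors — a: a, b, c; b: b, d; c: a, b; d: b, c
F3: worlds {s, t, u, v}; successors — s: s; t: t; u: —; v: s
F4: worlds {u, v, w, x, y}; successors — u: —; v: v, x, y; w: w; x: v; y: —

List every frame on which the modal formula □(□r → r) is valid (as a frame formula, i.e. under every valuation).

The schema corresponds to shift-reflexivity: ∀x ∀y (Rxy → Ryy).
F1: fails — R32 but not R22.
F2: fails — Rdc but not Rcc.
F3: condition met.
F4: fails — Rvx but not Rxx.

F3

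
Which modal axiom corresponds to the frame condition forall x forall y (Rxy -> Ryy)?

□(□r → r)

This is shift-reflexivity; the standard corresponding axiom is T□: □(□r → r).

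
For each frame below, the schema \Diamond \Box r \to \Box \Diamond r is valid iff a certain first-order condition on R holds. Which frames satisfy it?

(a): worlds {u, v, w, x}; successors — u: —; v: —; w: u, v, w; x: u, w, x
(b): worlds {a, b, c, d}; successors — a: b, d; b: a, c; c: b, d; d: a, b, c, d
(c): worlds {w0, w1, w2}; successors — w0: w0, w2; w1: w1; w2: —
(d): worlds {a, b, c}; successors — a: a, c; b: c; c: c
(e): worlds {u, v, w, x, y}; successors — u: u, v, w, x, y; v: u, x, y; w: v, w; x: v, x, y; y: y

This is the axiom for convergence; its first-order frame correspondent is \forall x \forall y \forall z (Rxy \wedge Rxz \to \exists w (Ryw \wedge Rzw)).
(a): fails — Rww and Rwu but w and u have no common successor.
(b): fails — Rdc and Rdb but c and b have no common successor.
(c): fails — Rw0w2 and Rw0w2 but w2 and w2 have no common successor.
(d): ✓.
(e): fails — Ruv and Ruw but v and w have no common successor.
Valid on: (d).

(d)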